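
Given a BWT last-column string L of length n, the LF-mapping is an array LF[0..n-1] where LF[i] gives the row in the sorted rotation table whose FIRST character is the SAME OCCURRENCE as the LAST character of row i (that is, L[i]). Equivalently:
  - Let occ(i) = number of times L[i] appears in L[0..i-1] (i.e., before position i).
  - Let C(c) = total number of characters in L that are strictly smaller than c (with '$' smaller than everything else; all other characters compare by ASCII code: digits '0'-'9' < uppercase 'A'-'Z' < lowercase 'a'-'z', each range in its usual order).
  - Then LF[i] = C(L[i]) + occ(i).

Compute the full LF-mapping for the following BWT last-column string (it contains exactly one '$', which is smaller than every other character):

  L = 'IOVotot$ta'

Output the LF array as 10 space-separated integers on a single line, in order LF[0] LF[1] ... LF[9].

Char counts: '$':1, 'I':1, 'O':1, 'V':1, 'a':1, 'o':2, 't':3
C (first-col start): C('$')=0, C('I')=1, C('O')=2, C('V')=3, C('a')=4, C('o')=5, C('t')=7
L[0]='I': occ=0, LF[0]=C('I')+0=1+0=1
L[1]='O': occ=0, LF[1]=C('O')+0=2+0=2
L[2]='V': occ=0, LF[2]=C('V')+0=3+0=3
L[3]='o': occ=0, LF[3]=C('o')+0=5+0=5
L[4]='t': occ=0, LF[4]=C('t')+0=7+0=7
L[5]='o': occ=1, LF[5]=C('o')+1=5+1=6
L[6]='t': occ=1, LF[6]=C('t')+1=7+1=8
L[7]='$': occ=0, LF[7]=C('$')+0=0+0=0
L[8]='t': occ=2, LF[8]=C('t')+2=7+2=9
L[9]='a': occ=0, LF[9]=C('a')+0=4+0=4

Answer: 1 2 3 5 7 6 8 0 9 4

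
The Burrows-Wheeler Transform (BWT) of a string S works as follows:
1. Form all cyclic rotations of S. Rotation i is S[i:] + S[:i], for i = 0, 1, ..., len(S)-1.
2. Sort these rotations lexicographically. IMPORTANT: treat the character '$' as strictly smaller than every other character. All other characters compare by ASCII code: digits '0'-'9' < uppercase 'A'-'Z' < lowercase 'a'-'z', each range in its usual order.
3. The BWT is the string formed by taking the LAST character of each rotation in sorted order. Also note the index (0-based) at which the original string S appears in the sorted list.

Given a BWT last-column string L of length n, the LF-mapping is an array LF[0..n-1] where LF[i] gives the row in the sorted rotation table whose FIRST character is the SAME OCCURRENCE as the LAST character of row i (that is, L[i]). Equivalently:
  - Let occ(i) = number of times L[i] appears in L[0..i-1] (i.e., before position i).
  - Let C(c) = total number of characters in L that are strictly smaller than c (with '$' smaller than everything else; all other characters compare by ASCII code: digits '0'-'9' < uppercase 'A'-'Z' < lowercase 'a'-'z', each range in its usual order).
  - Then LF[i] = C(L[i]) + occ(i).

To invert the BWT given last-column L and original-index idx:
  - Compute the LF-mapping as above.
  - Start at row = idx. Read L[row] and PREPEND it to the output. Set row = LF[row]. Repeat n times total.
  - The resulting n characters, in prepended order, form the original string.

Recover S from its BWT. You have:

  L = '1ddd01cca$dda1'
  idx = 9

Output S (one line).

LF mapping: 2 9 10 11 1 3 7 8 5 0 12 13 6 4
Walk LF starting at row 9, prepending L[row]:
  step 1: row=9, L[9]='$', prepend. Next row=LF[9]=0
  step 2: row=0, L[0]='1', prepend. Next row=LF[0]=2
  step 3: row=2, L[2]='d', prepend. Next row=LF[2]=10
  step 4: row=10, L[10]='d', prepend. Next row=LF[10]=12
  step 5: row=12, L[12]='a', prepend. Next row=LF[12]=6
  step 6: row=6, L[6]='c', prepend. Next row=LF[6]=7
  step 7: row=7, L[7]='c', prepend. Next row=LF[7]=8
  step 8: row=8, L[8]='a', prepend. Next row=LF[8]=5
  step 9: row=5, L[5]='1', prepend. Next row=LF[5]=3
  step 10: row=3, L[3]='d', prepend. Next row=LF[3]=11
  step 11: row=11, L[11]='d', prepend. Next row=LF[11]=13
  step 12: row=13, L[13]='1', prepend. Next row=LF[13]=4
  step 13: row=4, L[4]='0', prepend. Next row=LF[4]=1
  step 14: row=1, L[1]='d', prepend. Next row=LF[1]=9
Reversed output: d01dd1accadd1$

Answer: d01dd1accadd1$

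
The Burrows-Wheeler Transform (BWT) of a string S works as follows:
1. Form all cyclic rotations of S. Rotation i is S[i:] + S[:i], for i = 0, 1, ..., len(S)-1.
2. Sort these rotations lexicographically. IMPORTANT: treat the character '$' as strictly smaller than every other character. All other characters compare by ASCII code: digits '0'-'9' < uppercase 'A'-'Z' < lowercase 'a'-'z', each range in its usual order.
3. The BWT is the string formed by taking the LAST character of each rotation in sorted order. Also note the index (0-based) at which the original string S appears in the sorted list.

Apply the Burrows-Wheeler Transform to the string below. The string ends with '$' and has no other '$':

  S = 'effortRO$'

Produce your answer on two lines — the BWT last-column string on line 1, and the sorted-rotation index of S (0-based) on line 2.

All 9 rotations (rotation i = S[i:]+S[:i]):
  rot[0] = effortRO$
  rot[1] = ffortRO$e
  rot[2] = fortRO$ef
  rot[3] = ortRO$eff
  rot[4] = rtRO$effo
  rot[5] = tRO$effor
  rot[6] = RO$effort
  rot[7] = O$effortR
  rot[8] = $effortRO
Sorted (with $ < everything):
  sorted[0] = $effortRO  (last char: 'O')
  sorted[1] = O$effortR  (last char: 'R')
  sorted[2] = RO$effort  (last char: 't')
  sorted[3] = effortRO$  (last char: '$')
  sorted[4] = ffortRO$e  (last char: 'e')
  sorted[5] = fortRO$ef  (last char: 'f')
  sorted[6] = ortRO$eff  (last char: 'f')
  sorted[7] = rtRO$effo  (last char: 'o')
  sorted[8] = tRO$effor  (last char: 'r')
Last column: ORt$effor
Original string S is at sorted index 3

Answer: ORt$effor
3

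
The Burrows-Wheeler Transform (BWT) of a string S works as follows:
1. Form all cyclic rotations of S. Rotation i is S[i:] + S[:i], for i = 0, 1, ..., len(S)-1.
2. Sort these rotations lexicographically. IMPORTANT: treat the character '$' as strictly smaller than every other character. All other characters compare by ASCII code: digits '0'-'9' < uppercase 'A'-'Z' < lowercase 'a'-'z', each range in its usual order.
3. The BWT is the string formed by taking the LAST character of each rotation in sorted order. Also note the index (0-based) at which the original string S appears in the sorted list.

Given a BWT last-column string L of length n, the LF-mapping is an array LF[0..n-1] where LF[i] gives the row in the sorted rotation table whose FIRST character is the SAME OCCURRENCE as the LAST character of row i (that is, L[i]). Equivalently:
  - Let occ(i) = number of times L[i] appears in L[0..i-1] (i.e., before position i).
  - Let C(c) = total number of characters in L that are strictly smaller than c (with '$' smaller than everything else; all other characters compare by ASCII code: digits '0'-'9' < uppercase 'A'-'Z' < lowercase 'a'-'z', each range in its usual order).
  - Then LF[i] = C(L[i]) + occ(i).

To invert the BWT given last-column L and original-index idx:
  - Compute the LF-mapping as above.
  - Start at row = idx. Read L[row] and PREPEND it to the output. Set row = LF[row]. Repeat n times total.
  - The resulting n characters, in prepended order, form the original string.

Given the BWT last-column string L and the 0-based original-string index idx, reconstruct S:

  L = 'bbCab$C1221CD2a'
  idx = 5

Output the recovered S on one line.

LF mapping: 12 13 6 10 14 0 7 1 3 4 2 8 9 5 11
Walk LF starting at row 5, prepending L[row]:
  step 1: row=5, L[5]='$', prepend. Next row=LF[5]=0
  step 2: row=0, L[0]='b', prepend. Next row=LF[0]=12
  step 3: row=12, L[12]='D', prepend. Next row=LF[12]=9
  step 4: row=9, L[9]='2', prepend. Next row=LF[9]=4
  step 5: row=4, L[4]='b', prepend. Next row=LF[4]=14
  step 6: row=14, L[14]='a', prepend. Next row=LF[14]=11
  step 7: row=11, L[11]='C', prepend. Next row=LF[11]=8
  step 8: row=8, L[8]='2', prepend. Next row=LF[8]=3
  step 9: row=3, L[3]='a', prepend. Next row=LF[3]=10
  step 10: row=10, L[10]='1', prepend. Next row=LF[10]=2
  step 11: row=2, L[2]='C', prepend. Next row=LF[2]=6
  step 12: row=6, L[6]='C', prepend. Next row=LF[6]=7
  step 13: row=7, L[7]='1', prepend. Next row=LF[7]=1
  step 14: row=1, L[1]='b', prepend. Next row=LF[1]=13
  step 15: row=13, L[13]='2', prepend. Next row=LF[13]=5
Reversed output: 2b1CC1a2Cab2Db$

Answer: 2b1CC1a2Cab2Db$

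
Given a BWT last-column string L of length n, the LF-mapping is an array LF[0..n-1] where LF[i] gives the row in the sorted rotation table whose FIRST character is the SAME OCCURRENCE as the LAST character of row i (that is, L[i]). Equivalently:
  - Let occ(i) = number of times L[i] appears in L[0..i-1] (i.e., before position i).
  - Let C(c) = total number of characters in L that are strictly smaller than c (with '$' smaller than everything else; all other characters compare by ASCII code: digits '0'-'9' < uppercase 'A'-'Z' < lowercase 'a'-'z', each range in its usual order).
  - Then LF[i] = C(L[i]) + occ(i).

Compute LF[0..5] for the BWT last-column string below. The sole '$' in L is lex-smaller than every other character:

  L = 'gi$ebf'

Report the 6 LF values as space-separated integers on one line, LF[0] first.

Answer: 4 5 0 2 1 3

Derivation:
Char counts: '$':1, 'b':1, 'e':1, 'f':1, 'g':1, 'i':1
C (first-col start): C('$')=0, C('b')=1, C('e')=2, C('f')=3, C('g')=4, C('i')=5
L[0]='g': occ=0, LF[0]=C('g')+0=4+0=4
L[1]='i': occ=0, LF[1]=C('i')+0=5+0=5
L[2]='$': occ=0, LF[2]=C('$')+0=0+0=0
L[3]='e': occ=0, LF[3]=C('e')+0=2+0=2
L[4]='b': occ=0, LF[4]=C('b')+0=1+0=1
L[5]='f': occ=0, LF[5]=C('f')+0=3+0=3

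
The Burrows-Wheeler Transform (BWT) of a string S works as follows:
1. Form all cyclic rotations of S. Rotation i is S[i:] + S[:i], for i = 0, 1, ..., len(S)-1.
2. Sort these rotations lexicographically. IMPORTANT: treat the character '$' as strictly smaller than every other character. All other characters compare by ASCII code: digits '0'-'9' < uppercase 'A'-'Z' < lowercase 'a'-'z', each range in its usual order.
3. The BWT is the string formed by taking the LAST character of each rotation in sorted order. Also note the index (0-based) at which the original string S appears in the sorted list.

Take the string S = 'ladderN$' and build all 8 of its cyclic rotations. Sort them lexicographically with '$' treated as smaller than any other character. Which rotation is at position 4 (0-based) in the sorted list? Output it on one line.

Answer: derN$lad

Derivation:
All 8 rotations (rotation i = S[i:]+S[:i]):
  rot[0] = ladderN$
  rot[1] = adderN$l
  rot[2] = dderN$la
  rot[3] = derN$lad
  rot[4] = erN$ladd
  rot[5] = rN$ladde
  rot[6] = N$ladder
  rot[7] = $ladderN
Sorted (with $ < everything):
  sorted[0] = $ladderN
  sorted[1] = N$ladder
  sorted[2] = adderN$l
  sorted[3] = dderN$la
  sorted[4] = derN$lad
  sorted[5] = erN$ladd
  sorted[6] = ladderN$
  sorted[7] = rN$ladde
sorted[4] = derN$lad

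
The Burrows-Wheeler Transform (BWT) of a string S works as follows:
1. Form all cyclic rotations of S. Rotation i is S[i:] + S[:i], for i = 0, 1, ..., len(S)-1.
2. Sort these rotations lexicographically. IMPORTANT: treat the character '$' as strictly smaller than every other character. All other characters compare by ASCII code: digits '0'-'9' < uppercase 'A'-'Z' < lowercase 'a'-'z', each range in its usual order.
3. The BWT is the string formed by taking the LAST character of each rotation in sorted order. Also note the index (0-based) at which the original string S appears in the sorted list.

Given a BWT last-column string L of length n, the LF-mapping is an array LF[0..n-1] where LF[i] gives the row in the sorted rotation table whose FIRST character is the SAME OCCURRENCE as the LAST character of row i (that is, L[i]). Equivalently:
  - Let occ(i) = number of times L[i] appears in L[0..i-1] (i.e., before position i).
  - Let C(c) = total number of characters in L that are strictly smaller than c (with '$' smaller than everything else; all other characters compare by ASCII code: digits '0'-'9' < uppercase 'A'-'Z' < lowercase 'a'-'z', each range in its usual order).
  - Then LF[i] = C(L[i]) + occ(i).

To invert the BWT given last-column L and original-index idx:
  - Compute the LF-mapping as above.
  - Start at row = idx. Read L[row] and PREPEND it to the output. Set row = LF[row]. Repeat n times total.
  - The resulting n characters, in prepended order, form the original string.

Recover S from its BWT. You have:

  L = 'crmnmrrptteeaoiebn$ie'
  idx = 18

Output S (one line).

Answer: repetitionremembranc$

Derivation:
LF mapping: 3 16 10 12 11 17 18 15 19 20 4 5 1 14 8 6 2 13 0 9 7
Walk LF starting at row 18, prepending L[row]:
  step 1: row=18, L[18]='$', prepend. Next row=LF[18]=0
  step 2: row=0, L[0]='c', prepend. Next row=LF[0]=3
  step 3: row=3, L[3]='n', prepend. Next row=LF[3]=12
  step 4: row=12, L[12]='a', prepend. Next row=LF[12]=1
  step 5: row=1, L[1]='r', prepend. Next row=LF[1]=16
  step 6: row=16, L[16]='b', prepend. Next row=LF[16]=2
  step 7: row=2, L[2]='m', prepend. Next row=LF[2]=10
  step 8: row=10, L[10]='e', prepend. Next row=LF[10]=4
  step 9: row=4, L[4]='m', prepend. Next row=LF[4]=11
  step 10: row=11, L[11]='e', prepend. Next row=LF[11]=5
  step 11: row=5, L[5]='r', prepend. Next row=LF[5]=17
  step 12: row=17, L[17]='n', prepend. Next row=LF[17]=13
  step 13: row=13, L[13]='o', prepend. Next row=LF[13]=14
  step 14: row=14, L[14]='i', prepend. Next row=LF[14]=8
  step 15: row=8, L[8]='t', prepend. Next row=LF[8]=19
  step 16: row=19, L[19]='i', prepend. Next row=LF[19]=9
  step 17: row=9, L[9]='t', prepend. Next row=LF[9]=20
  step 18: row=20, L[20]='e', prepend. Next row=LF[20]=7
  step 19: row=7, L[7]='p', prepend. Next row=LF[7]=15
  step 20: row=15, L[15]='e', prepend. Next row=LF[15]=6
  step 21: row=6, L[6]='r', prepend. Next row=LF[6]=18
Reversed output: repetitionremembranc$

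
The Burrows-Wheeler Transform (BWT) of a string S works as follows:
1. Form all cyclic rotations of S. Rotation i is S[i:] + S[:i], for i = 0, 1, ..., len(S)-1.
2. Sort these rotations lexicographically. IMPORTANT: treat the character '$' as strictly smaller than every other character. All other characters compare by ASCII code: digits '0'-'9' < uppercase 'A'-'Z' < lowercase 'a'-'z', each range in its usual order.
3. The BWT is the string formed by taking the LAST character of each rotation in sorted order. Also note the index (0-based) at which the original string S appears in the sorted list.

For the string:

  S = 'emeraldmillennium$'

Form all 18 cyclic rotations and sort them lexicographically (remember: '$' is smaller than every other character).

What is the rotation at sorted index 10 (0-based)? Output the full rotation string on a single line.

All 18 rotations (rotation i = S[i:]+S[:i]):
  rot[0] = emeraldmillennium$
  rot[1] = meraldmillennium$e
  rot[2] = eraldmillennium$em
  rot[3] = raldmillennium$eme
  rot[4] = aldmillennium$emer
  rot[5] = ldmillennium$emera
  rot[6] = dmillennium$emeral
  rot[7] = millennium$emerald
  rot[8] = illennium$emeraldm
  rot[9] = llennium$emeraldmi
  rot[10] = lennium$emeraldmil
  rot[11] = ennium$emeraldmill
  rot[12] = nnium$emeraldmille
  rot[13] = nium$emeraldmillen
  rot[14] = ium$emeraldmillenn
  rot[15] = um$emeraldmillenni
  rot[16] = m$emeraldmillenniu
  rot[17] = $emeraldmillennium
Sorted (with $ < everything):
  sorted[0] = $emeraldmillennium
  sorted[1] = aldmillennium$emer
  sorted[2] = dmillennium$emeral
  sorted[3] = emeraldmillennium$
  sorted[4] = ennium$emeraldmill
  sorted[5] = eraldmillennium$em
  sorted[6] = illennium$emeraldm
  sorted[7] = ium$emeraldmillenn
  sorted[8] = ldmillennium$emera
  sorted[9] = lennium$emeraldmil
  sorted[10] = llennium$emeraldmi
  sorted[11] = m$emeraldmillenniu
  sorted[12] = meraldmillennium$e
  sorted[13] = millennium$emerald
  sorted[14] = nium$emeraldmillen
  sorted[15] = nnium$emeraldmille
  sorted[16] = raldmillennium$eme
  sorted[17] = um$emeraldmillenni
sorted[10] = llennium$emeraldmi

Answer: llennium$emeraldmi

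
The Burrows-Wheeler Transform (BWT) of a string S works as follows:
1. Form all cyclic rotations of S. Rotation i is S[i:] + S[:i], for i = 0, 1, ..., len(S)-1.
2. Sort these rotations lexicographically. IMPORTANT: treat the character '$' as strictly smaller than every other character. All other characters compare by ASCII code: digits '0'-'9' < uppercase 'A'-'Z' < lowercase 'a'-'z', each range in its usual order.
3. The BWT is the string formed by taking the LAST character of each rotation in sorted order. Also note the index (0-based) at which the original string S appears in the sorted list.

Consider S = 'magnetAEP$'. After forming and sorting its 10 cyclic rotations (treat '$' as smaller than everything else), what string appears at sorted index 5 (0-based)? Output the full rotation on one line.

All 10 rotations (rotation i = S[i:]+S[:i]):
  rot[0] = magnetAEP$
  rot[1] = agnetAEP$m
  rot[2] = gnetAEP$ma
  rot[3] = netAEP$mag
  rot[4] = etAEP$magn
  rot[5] = tAEP$magne
  rot[6] = AEP$magnet
  rot[7] = EP$magnetA
  rot[8] = P$magnetAE
  rot[9] = $magnetAEP
Sorted (with $ < everything):
  sorted[0] = $magnetAEP
  sorted[1] = AEP$magnet
  sorted[2] = EP$magnetA
  sorted[3] = P$magnetAE
  sorted[4] = agnetAEP$m
  sorted[5] = etAEP$magn
  sorted[6] = gnetAEP$ma
  sorted[7] = magnetAEP$
  sorted[8] = netAEP$mag
  sorted[9] = tAEP$magne
sorted[5] = etAEP$magn

Answer: etAEP$magn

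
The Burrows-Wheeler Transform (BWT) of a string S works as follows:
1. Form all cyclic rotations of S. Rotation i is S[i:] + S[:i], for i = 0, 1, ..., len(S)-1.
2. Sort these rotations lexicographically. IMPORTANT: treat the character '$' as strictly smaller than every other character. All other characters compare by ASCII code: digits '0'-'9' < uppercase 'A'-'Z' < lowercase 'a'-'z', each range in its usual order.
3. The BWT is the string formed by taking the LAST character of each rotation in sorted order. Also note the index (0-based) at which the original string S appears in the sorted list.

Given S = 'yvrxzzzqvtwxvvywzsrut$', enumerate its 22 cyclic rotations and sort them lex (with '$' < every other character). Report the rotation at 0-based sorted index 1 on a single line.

Answer: qvtwxvvywzsrut$yvrxzzz

Derivation:
All 22 rotations (rotation i = S[i:]+S[:i]):
  rot[0] = yvrxzzzqvtwxvvywzsrut$
  rot[1] = vrxzzzqvtwxvvywzsrut$y
  rot[2] = rxzzzqvtwxvvywzsrut$yv
  rot[3] = xzzzqvtwxvvywzsrut$yvr
  rot[4] = zzzqvtwxvvywzsrut$yvrx
  rot[5] = zzqvtwxvvywzsrut$yvrxz
  rot[6] = zqvtwxvvywzsrut$yvrxzz
  rot[7] = qvtwxvvywzsrut$yvrxzzz
  rot[8] = vtwxvvywzsrut$yvrxzzzq
  rot[9] = twxvvywzsrut$yvrxzzzqv
  rot[10] = wxvvywzsrut$yvrxzzzqvt
  rot[11] = xvvywzsrut$yvrxzzzqvtw
  rot[12] = vvywzsrut$yvrxzzzqvtwx
  rot[13] = vywzsrut$yvrxzzzqvtwxv
  rot[14] = ywzsrut$yvrxzzzqvtwxvv
  rot[15] = wzsrut$yvrxzzzqvtwxvvy
  rot[16] = zsrut$yvrxzzzqvtwxvvyw
  rot[17] = srut$yvrxzzzqvtwxvvywz
  rot[18] = rut$yvrxzzzqvtwxvvywzs
  rot[19] = ut$yvrxzzzqvtwxvvywzsr
  rot[20] = t$yvrxzzzqvtwxvvywzsru
  rot[21] = $yvrxzzzqvtwxvvywzsrut
Sorted (with $ < everything):
  sorted[0] = $yvrxzzzqvtwxvvywzsrut
  sorted[1] = qvtwxvvywzsrut$yvrxzzz
  sorted[2] = rut$yvrxzzzqvtwxvvywzs
  sorted[3] = rxzzzqvtwxvvywzsrut$yv
  sorted[4] = srut$yvrxzzzqvtwxvvywz
  sorted[5] = t$yvrxzzzqvtwxvvywzsru
  sorted[6] = twxvvywzsrut$yvrxzzzqv
  sorted[7] = ut$yvrxzzzqvtwxvvywzsr
  sorted[8] = vrxzzzqvtwxvvywzsrut$y
  sorted[9] = vtwxvvywzsrut$yvrxzzzq
  sorted[10] = vvywzsrut$yvrxzzzqvtwx
  sorted[11] = vywzsrut$yvrxzzzqvtwxv
  sorted[12] = wxvvywzsrut$yvrxzzzqvt
  sorted[13] = wzsrut$yvrxzzzqvtwxvvy
  sorted[14] = xvvywzsrut$yvrxzzzqvtw
  sorted[15] = xzzzqvtwxvvywzsrut$yvr
  sorted[16] = yvrxzzzqvtwxvvywzsrut$
  sorted[17] = ywzsrut$yvrxzzzqvtwxvv
  sorted[18] = zqvtwxvvywzsrut$yvrxzz
  sorted[19] = zsrut$yvrxzzzqvtwxvvyw
  sorted[20] = zzqvtwxvvywzsrut$yvrxz
  sorted[21] = zzzqvtwxvvywzsrut$yvrx
sorted[1] = qvtwxvvywzsrut$yvrxzzz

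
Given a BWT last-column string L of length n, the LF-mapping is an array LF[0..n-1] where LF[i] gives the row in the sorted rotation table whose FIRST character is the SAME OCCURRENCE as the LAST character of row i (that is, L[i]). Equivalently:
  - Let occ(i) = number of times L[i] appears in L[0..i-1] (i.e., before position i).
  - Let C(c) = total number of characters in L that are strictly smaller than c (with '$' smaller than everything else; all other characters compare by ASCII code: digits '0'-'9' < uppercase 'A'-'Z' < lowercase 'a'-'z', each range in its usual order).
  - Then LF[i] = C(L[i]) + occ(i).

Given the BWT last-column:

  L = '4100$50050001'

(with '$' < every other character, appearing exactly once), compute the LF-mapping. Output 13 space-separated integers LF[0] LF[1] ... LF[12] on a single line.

Answer: 10 8 1 2 0 11 3 4 12 5 6 7 9

Derivation:
Char counts: '$':1, '0':7, '1':2, '4':1, '5':2
C (first-col start): C('$')=0, C('0')=1, C('1')=8, C('4')=10, C('5')=11
L[0]='4': occ=0, LF[0]=C('4')+0=10+0=10
L[1]='1': occ=0, LF[1]=C('1')+0=8+0=8
L[2]='0': occ=0, LF[2]=C('0')+0=1+0=1
L[3]='0': occ=1, LF[3]=C('0')+1=1+1=2
L[4]='$': occ=0, LF[4]=C('$')+0=0+0=0
L[5]='5': occ=0, LF[5]=C('5')+0=11+0=11
L[6]='0': occ=2, LF[6]=C('0')+2=1+2=3
L[7]='0': occ=3, LF[7]=C('0')+3=1+3=4
L[8]='5': occ=1, LF[8]=C('5')+1=11+1=12
L[9]='0': occ=4, LF[9]=C('0')+4=1+4=5
L[10]='0': occ=5, LF[10]=C('0')+5=1+5=6
L[11]='0': occ=6, LF[11]=C('0')+6=1+6=7
L[12]='1': occ=1, LF[12]=C('1')+1=8+1=9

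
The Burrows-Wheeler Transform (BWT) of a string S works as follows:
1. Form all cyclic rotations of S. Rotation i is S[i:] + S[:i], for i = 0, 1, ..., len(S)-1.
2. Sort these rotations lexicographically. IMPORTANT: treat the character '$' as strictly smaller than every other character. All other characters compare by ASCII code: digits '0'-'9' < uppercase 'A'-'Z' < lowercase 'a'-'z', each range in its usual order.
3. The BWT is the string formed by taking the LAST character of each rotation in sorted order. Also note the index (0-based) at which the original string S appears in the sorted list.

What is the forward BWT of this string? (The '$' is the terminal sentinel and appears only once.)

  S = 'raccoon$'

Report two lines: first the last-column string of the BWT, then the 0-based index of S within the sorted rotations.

Answer: nracooc$
7

Derivation:
All 8 rotations (rotation i = S[i:]+S[:i]):
  rot[0] = raccoon$
  rot[1] = accoon$r
  rot[2] = ccoon$ra
  rot[3] = coon$rac
  rot[4] = oon$racc
  rot[5] = on$racco
  rot[6] = n$raccoo
  rot[7] = $raccoon
Sorted (with $ < everything):
  sorted[0] = $raccoon  (last char: 'n')
  sorted[1] = accoon$r  (last char: 'r')
  sorted[2] = ccoon$ra  (last char: 'a')
  sorted[3] = coon$rac  (last char: 'c')
  sorted[4] = n$raccoo  (last char: 'o')
  sorted[5] = on$racco  (last char: 'o')
  sorted[6] = oon$racc  (last char: 'c')
  sorted[7] = raccoon$  (last char: '$')
Last column: nracooc$
Original string S is at sorted index 7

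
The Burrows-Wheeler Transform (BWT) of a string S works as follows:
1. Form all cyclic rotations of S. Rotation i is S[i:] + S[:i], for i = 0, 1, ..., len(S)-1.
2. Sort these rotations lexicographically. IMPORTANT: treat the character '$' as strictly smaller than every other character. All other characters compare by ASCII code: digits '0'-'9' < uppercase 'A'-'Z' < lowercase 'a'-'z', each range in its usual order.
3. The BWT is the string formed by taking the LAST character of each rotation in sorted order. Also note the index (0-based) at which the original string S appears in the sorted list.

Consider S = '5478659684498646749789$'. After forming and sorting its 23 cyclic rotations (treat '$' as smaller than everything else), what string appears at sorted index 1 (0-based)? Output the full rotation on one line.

All 23 rotations (rotation i = S[i:]+S[:i]):
  rot[0] = 5478659684498646749789$
  rot[1] = 478659684498646749789$5
  rot[2] = 78659684498646749789$54
  rot[3] = 8659684498646749789$547
  rot[4] = 659684498646749789$5478
  rot[5] = 59684498646749789$54786
  rot[6] = 9684498646749789$547865
  rot[7] = 684498646749789$5478659
  rot[8] = 84498646749789$54786596
  rot[9] = 4498646749789$547865968
  rot[10] = 498646749789$5478659684
  rot[11] = 98646749789$54786596844
  rot[12] = 8646749789$547865968449
  rot[13] = 646749789$5478659684498
  rot[14] = 46749789$54786596844986
  rot[15] = 6749789$547865968449864
  rot[16] = 749789$5478659684498646
  rot[17] = 49789$54786596844986467
  rot[18] = 9789$547865968449864674
  rot[19] = 789$5478659684498646749
  rot[20] = 89$54786596844986467497
  rot[21] = 9$547865968449864674978
  rot[22] = $5478659684498646749789
Sorted (with $ < everything):
  sorted[0] = $5478659684498646749789
  sorted[1] = 4498646749789$547865968
  sorted[2] = 46749789$54786596844986
  sorted[3] = 478659684498646749789$5
  sorted[4] = 49789$54786596844986467
  sorted[5] = 498646749789$5478659684
  sorted[6] = 5478659684498646749789$
  sorted[7] = 59684498646749789$54786
  sorted[8] = 646749789$5478659684498
  sorted[9] = 659684498646749789$5478
  sorted[10] = 6749789$547865968449864
  sorted[11] = 684498646749789$5478659
  sorted[12] = 749789$5478659684498646
  sorted[13] = 78659684498646749789$54
  sorted[14] = 789$5478659684498646749
  sorted[15] = 84498646749789$54786596
  sorted[16] = 8646749789$547865968449
  sorted[17] = 8659684498646749789$547
  sorted[18] = 89$54786596844986467497
  sorted[19] = 9$547865968449864674978
  sorted[20] = 9684498646749789$547865
  sorted[21] = 9789$547865968449864674
  sorted[22] = 98646749789$54786596844
sorted[1] = 4498646749789$547865968

Answer: 4498646749789$547865968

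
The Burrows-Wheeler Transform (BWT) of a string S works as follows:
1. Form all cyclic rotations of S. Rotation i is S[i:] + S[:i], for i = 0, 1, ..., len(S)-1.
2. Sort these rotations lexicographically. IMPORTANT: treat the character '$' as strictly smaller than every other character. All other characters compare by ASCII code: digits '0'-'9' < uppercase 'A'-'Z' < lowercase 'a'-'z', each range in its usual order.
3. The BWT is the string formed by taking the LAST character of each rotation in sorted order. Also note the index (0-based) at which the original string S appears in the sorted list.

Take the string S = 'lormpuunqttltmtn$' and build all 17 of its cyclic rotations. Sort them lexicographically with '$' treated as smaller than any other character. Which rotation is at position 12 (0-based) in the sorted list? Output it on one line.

All 17 rotations (rotation i = S[i:]+S[:i]):
  rot[0] = lormpuunqttltmtn$
  rot[1] = ormpuunqttltmtn$l
  rot[2] = rmpuunqttltmtn$lo
  rot[3] = mpuunqttltmtn$lor
  rot[4] = puunqttltmtn$lorm
  rot[5] = uunqttltmtn$lormp
  rot[6] = unqttltmtn$lormpu
  rot[7] = nqttltmtn$lormpuu
  rot[8] = qttltmtn$lormpuun
  rot[9] = ttltmtn$lormpuunq
  rot[10] = tltmtn$lormpuunqt
  rot[11] = ltmtn$lormpuunqtt
  rot[12] = tmtn$lormpuunqttl
  rot[13] = mtn$lormpuunqttlt
  rot[14] = tn$lormpuunqttltm
  rot[15] = n$lormpuunqttltmt
  rot[16] = $lormpuunqttltmtn
Sorted (with $ < everything):
  sorted[0] = $lormpuunqttltmtn
  sorted[1] = lormpuunqttltmtn$
  sorted[2] = ltmtn$lormpuunqtt
  sorted[3] = mpuunqttltmtn$lor
  sorted[4] = mtn$lormpuunqttlt
  sorted[5] = n$lormpuunqttltmt
  sorted[6] = nqttltmtn$lormpuu
  sorted[7] = ormpuunqttltmtn$l
  sorted[8] = puunqttltmtn$lorm
  sorted[9] = qttltmtn$lormpuun
  sorted[10] = rmpuunqttltmtn$lo
  sorted[11] = tltmtn$lormpuunqt
  sorted[12] = tmtn$lormpuunqttl
  sorted[13] = tn$lormpuunqttltm
  sorted[14] = ttltmtn$lormpuunq
  sorted[15] = unqttltmtn$lormpu
  sorted[16] = uunqttltmtn$lormp
sorted[12] = tmtn$lormpuunqttl

Answer: tmtn$lormpuunqttl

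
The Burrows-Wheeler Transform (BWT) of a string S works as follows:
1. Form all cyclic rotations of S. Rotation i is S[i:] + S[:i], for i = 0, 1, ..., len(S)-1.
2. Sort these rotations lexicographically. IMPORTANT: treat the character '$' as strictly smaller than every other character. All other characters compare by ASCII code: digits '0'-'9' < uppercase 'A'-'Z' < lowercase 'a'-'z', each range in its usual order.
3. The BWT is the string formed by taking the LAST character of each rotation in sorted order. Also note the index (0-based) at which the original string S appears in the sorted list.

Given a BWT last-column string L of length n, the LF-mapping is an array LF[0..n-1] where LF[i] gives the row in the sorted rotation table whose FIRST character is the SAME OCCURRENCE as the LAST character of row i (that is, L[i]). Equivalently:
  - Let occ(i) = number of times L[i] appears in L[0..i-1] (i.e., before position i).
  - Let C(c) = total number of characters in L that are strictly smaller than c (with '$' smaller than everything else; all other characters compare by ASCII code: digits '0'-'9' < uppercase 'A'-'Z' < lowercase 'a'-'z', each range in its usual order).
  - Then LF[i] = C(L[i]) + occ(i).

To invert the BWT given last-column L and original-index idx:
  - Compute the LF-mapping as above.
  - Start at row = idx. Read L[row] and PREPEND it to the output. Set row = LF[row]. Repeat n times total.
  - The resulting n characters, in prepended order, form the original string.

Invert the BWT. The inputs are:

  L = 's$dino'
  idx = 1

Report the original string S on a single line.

LF mapping: 5 0 1 2 3 4
Walk LF starting at row 1, prepending L[row]:
  step 1: row=1, L[1]='$', prepend. Next row=LF[1]=0
  step 2: row=0, L[0]='s', prepend. Next row=LF[0]=5
  step 3: row=5, L[5]='o', prepend. Next row=LF[5]=4
  step 4: row=4, L[4]='n', prepend. Next row=LF[4]=3
  step 5: row=3, L[3]='i', prepend. Next row=LF[3]=2
  step 6: row=2, L[2]='d', prepend. Next row=LF[2]=1
Reversed output: dinos$

Answer: dinos$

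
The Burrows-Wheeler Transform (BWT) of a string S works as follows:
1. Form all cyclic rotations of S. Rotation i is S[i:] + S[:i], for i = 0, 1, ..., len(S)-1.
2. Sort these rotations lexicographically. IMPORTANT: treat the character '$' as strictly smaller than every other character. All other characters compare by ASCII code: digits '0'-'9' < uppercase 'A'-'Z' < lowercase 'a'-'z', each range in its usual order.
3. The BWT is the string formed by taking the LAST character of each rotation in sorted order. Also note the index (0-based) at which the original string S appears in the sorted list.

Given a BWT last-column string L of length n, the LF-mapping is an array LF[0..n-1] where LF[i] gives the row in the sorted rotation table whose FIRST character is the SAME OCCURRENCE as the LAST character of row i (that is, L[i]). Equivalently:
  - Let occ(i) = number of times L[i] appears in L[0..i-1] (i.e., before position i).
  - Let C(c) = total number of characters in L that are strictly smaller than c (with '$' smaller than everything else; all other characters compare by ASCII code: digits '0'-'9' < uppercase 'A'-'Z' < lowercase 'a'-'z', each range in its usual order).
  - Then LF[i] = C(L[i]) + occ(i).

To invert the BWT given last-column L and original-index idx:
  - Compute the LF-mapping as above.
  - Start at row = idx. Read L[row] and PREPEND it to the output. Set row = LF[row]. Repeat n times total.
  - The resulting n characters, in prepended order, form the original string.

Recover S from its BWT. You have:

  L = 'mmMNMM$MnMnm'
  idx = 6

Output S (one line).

Answer: NMMmnnmMMMm$

Derivation:
LF mapping: 7 8 1 6 2 3 0 4 10 5 11 9
Walk LF starting at row 6, prepending L[row]:
  step 1: row=6, L[6]='$', prepend. Next row=LF[6]=0
  step 2: row=0, L[0]='m', prepend. Next row=LF[0]=7
  step 3: row=7, L[7]='M', prepend. Next row=LF[7]=4
  step 4: row=4, L[4]='M', prepend. Next row=LF[4]=2
  step 5: row=2, L[2]='M', prepend. Next row=LF[2]=1
  step 6: row=1, L[1]='m', prepend. Next row=LF[1]=8
  step 7: row=8, L[8]='n', prepend. Next row=LF[8]=10
  step 8: row=10, L[10]='n', prepend. Next row=LF[10]=11
  step 9: row=11, L[11]='m', prepend. Next row=LF[11]=9
  step 10: row=9, L[9]='M', prepend. Next row=LF[9]=5
  step 11: row=5, L[5]='M', prepend. Next row=LF[5]=3
  step 12: row=3, L[3]='N', prepend. Next row=LF[3]=6
Reversed output: NMMmnnmMMMm$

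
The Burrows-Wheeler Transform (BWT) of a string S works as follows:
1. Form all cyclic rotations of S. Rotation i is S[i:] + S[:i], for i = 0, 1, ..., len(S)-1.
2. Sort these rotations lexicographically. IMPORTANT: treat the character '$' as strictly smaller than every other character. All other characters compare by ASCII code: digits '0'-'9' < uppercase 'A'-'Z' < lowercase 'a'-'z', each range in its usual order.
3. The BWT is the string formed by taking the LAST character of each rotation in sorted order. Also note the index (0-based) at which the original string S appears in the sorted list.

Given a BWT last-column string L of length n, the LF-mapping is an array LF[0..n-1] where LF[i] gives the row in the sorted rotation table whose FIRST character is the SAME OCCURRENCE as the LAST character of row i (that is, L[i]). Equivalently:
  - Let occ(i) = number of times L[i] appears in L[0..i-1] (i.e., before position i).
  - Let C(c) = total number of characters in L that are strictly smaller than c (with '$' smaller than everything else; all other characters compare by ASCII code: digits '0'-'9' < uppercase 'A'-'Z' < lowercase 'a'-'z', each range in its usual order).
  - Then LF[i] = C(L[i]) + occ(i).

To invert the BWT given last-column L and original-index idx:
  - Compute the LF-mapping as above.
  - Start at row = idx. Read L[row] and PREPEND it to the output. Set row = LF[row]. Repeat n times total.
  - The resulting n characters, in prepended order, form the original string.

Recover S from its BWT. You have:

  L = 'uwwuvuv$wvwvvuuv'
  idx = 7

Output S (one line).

Answer: vvuwuuuwvvvwvwu$

Derivation:
LF mapping: 1 12 13 2 6 3 7 0 14 8 15 9 10 4 5 11
Walk LF starting at row 7, prepending L[row]:
  step 1: row=7, L[7]='$', prepend. Next row=LF[7]=0
  step 2: row=0, L[0]='u', prepend. Next row=LF[0]=1
  step 3: row=1, L[1]='w', prepend. Next row=LF[1]=12
  step 4: row=12, L[12]='v', prepend. Next row=LF[12]=10
  step 5: row=10, L[10]='w', prepend. Next row=LF[10]=15
  step 6: row=15, L[15]='v', prepend. Next row=LF[15]=11
  step 7: row=11, L[11]='v', prepend. Next row=LF[11]=9
  step 8: row=9, L[9]='v', prepend. Next row=LF[9]=8
  step 9: row=8, L[8]='w', prepend. Next row=LF[8]=14
  step 10: row=14, L[14]='u', prepend. Next row=LF[14]=5
  step 11: row=5, L[5]='u', prepend. Next row=LF[5]=3
  step 12: row=3, L[3]='u', prepend. Next row=LF[3]=2
  step 13: row=2, L[2]='w', prepend. Next row=LF[2]=13
  step 14: row=13, L[13]='u', prepend. Next row=LF[13]=4
  step 15: row=4, L[4]='v', prepend. Next row=LF[4]=6
  step 16: row=6, L[6]='v', prepend. Next row=LF[6]=7
Reversed output: vvuwuuuwvvvwvwu$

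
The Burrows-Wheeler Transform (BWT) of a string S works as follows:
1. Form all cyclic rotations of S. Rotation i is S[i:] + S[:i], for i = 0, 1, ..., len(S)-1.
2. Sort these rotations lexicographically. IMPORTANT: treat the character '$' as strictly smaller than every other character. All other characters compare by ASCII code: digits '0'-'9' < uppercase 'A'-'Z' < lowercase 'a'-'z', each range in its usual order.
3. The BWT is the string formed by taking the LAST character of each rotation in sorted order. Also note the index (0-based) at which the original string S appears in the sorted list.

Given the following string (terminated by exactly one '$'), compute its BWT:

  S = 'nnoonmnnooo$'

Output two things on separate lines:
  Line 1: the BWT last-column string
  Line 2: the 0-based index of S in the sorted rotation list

Answer: ono$mnnooonn
3

Derivation:
All 12 rotations (rotation i = S[i:]+S[:i]):
  rot[0] = nnoonmnnooo$
  rot[1] = noonmnnooo$n
  rot[2] = oonmnnooo$nn
  rot[3] = onmnnooo$nno
  rot[4] = nmnnooo$nnoo
  rot[5] = mnnooo$nnoon
  rot[6] = nnooo$nnoonm
  rot[7] = nooo$nnoonmn
  rot[8] = ooo$nnoonmnn
  rot[9] = oo$nnoonmnno
  rot[10] = o$nnoonmnnoo
  rot[11] = $nnoonmnnooo
Sorted (with $ < everything):
  sorted[0] = $nnoonmnnooo  (last char: 'o')
  sorted[1] = mnnooo$nnoon  (last char: 'n')
  sorted[2] = nmnnooo$nnoo  (last char: 'o')
  sorted[3] = nnoonmnnooo$  (last char: '$')
  sorted[4] = nnooo$nnoonm  (last char: 'm')
  sorted[5] = noonmnnooo$n  (last char: 'n')
  sorted[6] = nooo$nnoonmn  (last char: 'n')
  sorted[7] = o$nnoonmnnoo  (last char: 'o')
  sorted[8] = onmnnooo$nno  (last char: 'o')
  sorted[9] = oo$nnoonmnno  (last char: 'o')
  sorted[10] = oonmnnooo$nn  (last char: 'n')
  sorted[11] = ooo$nnoonmnn  (last char: 'n')
Last column: ono$mnnooonn
Original string S is at sorted index 3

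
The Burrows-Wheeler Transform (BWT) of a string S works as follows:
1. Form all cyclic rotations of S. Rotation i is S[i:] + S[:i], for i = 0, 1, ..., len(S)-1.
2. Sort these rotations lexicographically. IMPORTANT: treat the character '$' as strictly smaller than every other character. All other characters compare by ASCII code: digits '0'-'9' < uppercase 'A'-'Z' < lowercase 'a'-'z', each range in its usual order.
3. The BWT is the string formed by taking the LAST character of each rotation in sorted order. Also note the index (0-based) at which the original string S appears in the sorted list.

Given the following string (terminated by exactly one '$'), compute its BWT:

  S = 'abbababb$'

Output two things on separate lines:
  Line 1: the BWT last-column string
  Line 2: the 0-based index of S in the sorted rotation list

All 9 rotations (rotation i = S[i:]+S[:i]):
  rot[0] = abbababb$
  rot[1] = bbababb$a
  rot[2] = bababb$ab
  rot[3] = ababb$abb
  rot[4] = babb$abba
  rot[5] = abb$abbab
  rot[6] = bb$abbaba
  rot[7] = b$abbabab
  rot[8] = $abbababb
Sorted (with $ < everything):
  sorted[0] = $abbababb  (last char: 'b')
  sorted[1] = ababb$abb  (last char: 'b')
  sorted[2] = abb$abbab  (last char: 'b')
  sorted[3] = abbababb$  (last char: '$')
  sorted[4] = b$abbabab  (last char: 'b')
  sorted[5] = bababb$ab  (last char: 'b')
  sorted[6] = babb$abba  (last char: 'a')
  sorted[7] = bb$abbaba  (last char: 'a')
  sorted[8] = bbababb$a  (last char: 'a')
Last column: bbb$bbaaa
Original string S is at sorted index 3

Answer: bbb$bbaaa
3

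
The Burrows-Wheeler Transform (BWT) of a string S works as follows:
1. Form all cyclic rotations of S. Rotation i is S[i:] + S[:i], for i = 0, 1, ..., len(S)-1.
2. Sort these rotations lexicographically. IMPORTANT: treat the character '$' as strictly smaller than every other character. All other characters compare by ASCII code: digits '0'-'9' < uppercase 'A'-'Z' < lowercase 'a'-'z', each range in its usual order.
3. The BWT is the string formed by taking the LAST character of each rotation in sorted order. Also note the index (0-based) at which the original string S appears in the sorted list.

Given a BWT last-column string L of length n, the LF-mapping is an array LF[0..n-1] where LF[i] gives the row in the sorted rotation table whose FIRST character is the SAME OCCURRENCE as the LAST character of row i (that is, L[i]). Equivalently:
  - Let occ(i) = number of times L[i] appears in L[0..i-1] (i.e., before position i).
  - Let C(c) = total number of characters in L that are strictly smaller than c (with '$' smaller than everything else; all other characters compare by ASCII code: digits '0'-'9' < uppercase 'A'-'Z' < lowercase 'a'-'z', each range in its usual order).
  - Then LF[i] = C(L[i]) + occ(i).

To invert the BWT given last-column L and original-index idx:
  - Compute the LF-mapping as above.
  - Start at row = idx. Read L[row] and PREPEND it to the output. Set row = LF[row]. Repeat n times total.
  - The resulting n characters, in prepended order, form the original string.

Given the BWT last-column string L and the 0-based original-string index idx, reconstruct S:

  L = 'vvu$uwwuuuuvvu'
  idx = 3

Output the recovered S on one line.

LF mapping: 8 9 1 0 2 12 13 3 4 5 6 10 11 7
Walk LF starting at row 3, prepending L[row]:
  step 1: row=3, L[3]='$', prepend. Next row=LF[3]=0
  step 2: row=0, L[0]='v', prepend. Next row=LF[0]=8
  step 3: row=8, L[8]='u', prepend. Next row=LF[8]=4
  step 4: row=4, L[4]='u', prepend. Next row=LF[4]=2
  step 5: row=2, L[2]='u', prepend. Next row=LF[2]=1
  step 6: row=1, L[1]='v', prepend. Next row=LF[1]=9
  step 7: row=9, L[9]='u', prepend. Next row=LF[9]=5
  step 8: row=5, L[5]='w', prepend. Next row=LF[5]=12
  step 9: row=12, L[12]='v', prepend. Next row=LF[12]=11
  step 10: row=11, L[11]='v', prepend. Next row=LF[11]=10
  step 11: row=10, L[10]='u', prepend. Next row=LF[10]=6
  step 12: row=6, L[6]='w', prepend. Next row=LF[6]=13
  step 13: row=13, L[13]='u', prepend. Next row=LF[13]=7
  step 14: row=7, L[7]='u', prepend. Next row=LF[7]=3
Reversed output: uuwuvvwuvuuuv$

Answer: uuwuvvwuvuuuv$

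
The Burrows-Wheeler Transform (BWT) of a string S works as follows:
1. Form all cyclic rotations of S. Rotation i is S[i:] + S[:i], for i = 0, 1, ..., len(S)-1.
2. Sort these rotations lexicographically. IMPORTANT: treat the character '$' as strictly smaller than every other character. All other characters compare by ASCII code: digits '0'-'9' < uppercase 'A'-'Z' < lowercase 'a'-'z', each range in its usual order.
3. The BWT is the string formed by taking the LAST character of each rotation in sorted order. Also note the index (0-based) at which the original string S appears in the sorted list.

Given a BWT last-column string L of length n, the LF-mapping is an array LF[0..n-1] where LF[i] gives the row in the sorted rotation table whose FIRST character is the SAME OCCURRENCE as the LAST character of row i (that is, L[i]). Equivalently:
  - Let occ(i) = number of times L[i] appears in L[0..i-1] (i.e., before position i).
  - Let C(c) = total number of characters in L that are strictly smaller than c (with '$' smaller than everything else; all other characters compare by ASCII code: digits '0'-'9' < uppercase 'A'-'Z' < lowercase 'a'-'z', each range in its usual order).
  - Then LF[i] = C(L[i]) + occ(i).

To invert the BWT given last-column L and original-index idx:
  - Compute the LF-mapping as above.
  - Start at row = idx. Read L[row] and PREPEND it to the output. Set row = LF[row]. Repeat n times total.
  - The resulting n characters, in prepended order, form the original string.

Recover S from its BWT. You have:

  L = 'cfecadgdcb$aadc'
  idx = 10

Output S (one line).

LF mapping: 5 13 12 6 1 9 14 10 7 4 0 2 3 11 8
Walk LF starting at row 10, prepending L[row]:
  step 1: row=10, L[10]='$', prepend. Next row=LF[10]=0
  step 2: row=0, L[0]='c', prepend. Next row=LF[0]=5
  step 3: row=5, L[5]='d', prepend. Next row=LF[5]=9
  step 4: row=9, L[9]='b', prepend. Next row=LF[9]=4
  step 5: row=4, L[4]='a', prepend. Next row=LF[4]=1
  step 6: row=1, L[1]='f', prepend. Next row=LF[1]=13
  step 7: row=13, L[13]='d', prepend. Next row=LF[13]=11
  step 8: row=11, L[11]='a', prepend. Next row=LF[11]=2
  step 9: row=2, L[2]='e', prepend. Next row=LF[2]=12
  step 10: row=12, L[12]='a', prepend. Next row=LF[12]=3
  step 11: row=3, L[3]='c', prepend. Next row=LF[3]=6
  step 12: row=6, L[6]='g', prepend. Next row=LF[6]=14
  step 13: row=14, L[14]='c', prepend. Next row=LF[14]=8
  step 14: row=8, L[8]='c', prepend. Next row=LF[8]=7
  step 15: row=7, L[7]='d', prepend. Next row=LF[7]=10
Reversed output: dccgcaeadfabdc$

Answer: dccgcaeadfabdc$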